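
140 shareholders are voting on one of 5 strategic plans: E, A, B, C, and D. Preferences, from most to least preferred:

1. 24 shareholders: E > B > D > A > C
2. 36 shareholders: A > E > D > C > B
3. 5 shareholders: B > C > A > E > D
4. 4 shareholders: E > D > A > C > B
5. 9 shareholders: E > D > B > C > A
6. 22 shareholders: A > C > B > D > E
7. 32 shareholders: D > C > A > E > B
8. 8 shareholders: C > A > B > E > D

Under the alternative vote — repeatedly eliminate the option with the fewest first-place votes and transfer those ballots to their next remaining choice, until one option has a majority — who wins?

Round 1: E 37, A 58, B 5, C 8, D 32. Eliminate B.
Round 2: E 37, A 58, C 13, D 32. Eliminate C.
Round 3: E 37, A 71, D 32. A has a majority.

A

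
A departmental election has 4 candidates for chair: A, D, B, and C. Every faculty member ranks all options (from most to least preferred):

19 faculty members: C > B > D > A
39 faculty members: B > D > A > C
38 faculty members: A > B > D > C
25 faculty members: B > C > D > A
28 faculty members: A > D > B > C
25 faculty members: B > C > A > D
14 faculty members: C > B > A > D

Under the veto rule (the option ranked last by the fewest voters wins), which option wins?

B

Last-place votes: A 44, D 39, B 0, C 105.
B is ranked last by the fewest voters, so B wins.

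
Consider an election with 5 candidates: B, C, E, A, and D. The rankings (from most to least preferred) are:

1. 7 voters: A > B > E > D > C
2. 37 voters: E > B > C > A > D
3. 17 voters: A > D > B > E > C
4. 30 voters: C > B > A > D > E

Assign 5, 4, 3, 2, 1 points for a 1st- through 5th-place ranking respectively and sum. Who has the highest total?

B

B: 7·4 + 37·4 + 17·3 + 30·4 = 347
C: 7·1 + 37·3 + 17·1 + 30·5 = 285
E: 7·3 + 37·5 + 17·2 + 30·1 = 270
A: 7·5 + 37·2 + 17·5 + 30·3 = 284
D: 7·2 + 37·1 + 17·4 + 30·2 = 179
B has the highest Borda score (347).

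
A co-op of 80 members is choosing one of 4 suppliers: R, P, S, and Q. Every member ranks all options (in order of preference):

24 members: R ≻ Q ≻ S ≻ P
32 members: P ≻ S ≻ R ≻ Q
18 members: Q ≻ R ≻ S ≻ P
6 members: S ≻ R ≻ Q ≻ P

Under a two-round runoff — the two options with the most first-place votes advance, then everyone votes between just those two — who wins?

R

Round 1 first-place votes: R 24, P 32, S 6, Q 18.
P and R advance.
Runoff: P is preferred to R by 32 voters; R by 48.
R wins the runoff.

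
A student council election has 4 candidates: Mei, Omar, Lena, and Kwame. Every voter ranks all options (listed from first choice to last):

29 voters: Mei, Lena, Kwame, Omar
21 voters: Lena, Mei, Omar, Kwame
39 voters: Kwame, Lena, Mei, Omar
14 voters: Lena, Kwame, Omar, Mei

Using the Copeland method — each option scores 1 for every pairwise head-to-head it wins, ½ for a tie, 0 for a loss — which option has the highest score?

Mei: beats Omar; loses to Lena and Kwame → score 1.
Omar: loses to Mei, Lena, and Kwame → score 0.
Lena: beats Mei, Omar, and Kwame → score 3.
Kwame: beats Mei and Omar; loses to Lena → score 2.
Lena has the best pairwise record.

Lena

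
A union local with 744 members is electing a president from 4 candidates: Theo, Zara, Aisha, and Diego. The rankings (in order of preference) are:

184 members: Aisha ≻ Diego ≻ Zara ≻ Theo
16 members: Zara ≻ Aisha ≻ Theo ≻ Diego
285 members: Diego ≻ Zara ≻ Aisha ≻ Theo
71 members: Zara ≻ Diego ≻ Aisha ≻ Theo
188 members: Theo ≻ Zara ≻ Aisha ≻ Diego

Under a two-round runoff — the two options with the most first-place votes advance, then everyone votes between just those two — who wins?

Diego

Round 1 first-place votes: Theo 188, Zara 87, Aisha 184, Diego 285.
Diego and Theo advance.
Runoff: Diego is preferred to Theo by 540 voters; Theo by 204.
Diego wins the runoff.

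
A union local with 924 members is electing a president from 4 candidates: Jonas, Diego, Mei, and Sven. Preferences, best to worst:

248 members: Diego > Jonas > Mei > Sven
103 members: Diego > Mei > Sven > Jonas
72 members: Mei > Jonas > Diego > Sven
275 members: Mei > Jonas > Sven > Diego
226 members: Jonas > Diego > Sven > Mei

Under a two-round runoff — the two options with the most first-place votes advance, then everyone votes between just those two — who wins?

Diego

Round 1 first-place votes: Jonas 226, Diego 351, Mei 347, Sven 0.
Diego and Mei advance.
Runoff: Diego is preferred to Mei by 577 voters; Mei by 347.
Diego wins the runoff.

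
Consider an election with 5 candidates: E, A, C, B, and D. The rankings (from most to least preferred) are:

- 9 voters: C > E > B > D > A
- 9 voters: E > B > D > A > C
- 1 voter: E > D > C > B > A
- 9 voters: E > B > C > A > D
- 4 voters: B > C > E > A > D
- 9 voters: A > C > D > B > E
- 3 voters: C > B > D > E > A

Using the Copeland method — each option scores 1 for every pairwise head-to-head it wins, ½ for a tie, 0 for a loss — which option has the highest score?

C

E: beats A, B, and D; loses to C → score 3.
A: ties D; loses to E, C, and B → score 0.5.
C: beats E, A, and D; ties B → score 3.5.
B: beats A and D; ties C; loses to E → score 2.5.
D: ties A; loses to E, C, and B → score 0.5.
C has the best pairwise record.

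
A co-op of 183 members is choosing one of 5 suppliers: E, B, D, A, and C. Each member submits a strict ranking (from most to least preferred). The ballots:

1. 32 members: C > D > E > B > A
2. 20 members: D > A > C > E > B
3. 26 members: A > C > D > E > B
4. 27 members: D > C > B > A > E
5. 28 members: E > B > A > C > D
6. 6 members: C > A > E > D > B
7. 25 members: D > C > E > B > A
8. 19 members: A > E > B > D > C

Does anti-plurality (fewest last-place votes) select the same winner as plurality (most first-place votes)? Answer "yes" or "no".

no

Anti-plurality — last-place votes: E 27, B 52, D 28, A 57, C 19. Winner: C.
Plurality — first-place votes: E 28, B 0, D 72, A 45, C 38. Winner: D.
The two methods disagree.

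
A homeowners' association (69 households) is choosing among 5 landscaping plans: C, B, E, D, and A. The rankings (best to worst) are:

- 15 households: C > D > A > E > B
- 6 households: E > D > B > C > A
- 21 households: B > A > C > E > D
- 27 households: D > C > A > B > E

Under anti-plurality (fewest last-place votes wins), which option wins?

Last-place votes: C 0, B 15, E 27, D 21, A 6.
C is ranked last by the fewest voters, so C wins.

C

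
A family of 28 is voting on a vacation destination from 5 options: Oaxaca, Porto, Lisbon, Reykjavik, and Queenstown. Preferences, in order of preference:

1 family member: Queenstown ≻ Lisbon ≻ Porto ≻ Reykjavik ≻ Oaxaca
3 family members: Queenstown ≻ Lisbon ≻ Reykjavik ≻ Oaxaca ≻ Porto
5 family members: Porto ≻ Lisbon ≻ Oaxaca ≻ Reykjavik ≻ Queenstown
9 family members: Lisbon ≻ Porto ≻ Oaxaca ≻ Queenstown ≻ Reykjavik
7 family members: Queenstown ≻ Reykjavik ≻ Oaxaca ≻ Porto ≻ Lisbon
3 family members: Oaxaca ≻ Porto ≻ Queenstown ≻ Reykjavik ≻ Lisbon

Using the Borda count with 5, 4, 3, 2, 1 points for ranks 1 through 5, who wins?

Porto

Oaxaca: 1·1 + 3·2 + 5·3 + 9·3 + 7·3 + 3·5 = 85
Porto: 1·3 + 3·1 + 5·5 + 9·4 + 7·2 + 3·4 = 93
Lisbon: 1·4 + 3·4 + 5·4 + 9·5 + 7·1 + 3·1 = 91
Reykjavik: 1·2 + 3·3 + 5·2 + 9·1 + 7·4 + 3·2 = 64
Queenstown: 1·5 + 3·5 + 5·1 + 9·2 + 7·5 + 3·3 = 87
Porto has the highest Borda score (93).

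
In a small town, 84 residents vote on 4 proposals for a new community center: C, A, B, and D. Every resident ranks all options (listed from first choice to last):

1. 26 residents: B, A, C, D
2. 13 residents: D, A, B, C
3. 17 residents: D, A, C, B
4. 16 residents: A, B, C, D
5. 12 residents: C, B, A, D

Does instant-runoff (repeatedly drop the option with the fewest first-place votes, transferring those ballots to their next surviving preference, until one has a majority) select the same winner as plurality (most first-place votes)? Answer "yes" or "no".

Instant-runoff — R1 C 12, A 16, B 26, D 30 (C out); R2 A 16, B 38, D 30 (A out); R3 B 54, D 30 (B winner). Winner: B.
Plurality — first-place votes: C 12, A 16, B 26, D 30. Winner: D.
The two methods disagree.

no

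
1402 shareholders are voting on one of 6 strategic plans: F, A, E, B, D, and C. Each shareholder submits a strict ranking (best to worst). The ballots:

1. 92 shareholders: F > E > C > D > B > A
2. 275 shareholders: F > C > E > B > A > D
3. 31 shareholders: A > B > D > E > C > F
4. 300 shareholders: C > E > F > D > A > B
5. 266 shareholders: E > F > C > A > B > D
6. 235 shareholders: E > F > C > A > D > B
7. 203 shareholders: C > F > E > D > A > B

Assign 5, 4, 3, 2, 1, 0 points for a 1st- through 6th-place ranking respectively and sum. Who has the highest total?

E

F: 92·5 + 275·5 + 31·0 + 300·3 + 266·4 + 235·4 + 203·4 = 5551
A: 92·0 + 275·1 + 31·5 + 300·1 + 266·2 + 235·2 + 203·1 = 1935
E: 92·4 + 275·3 + 31·2 + 300·4 + 266·5 + 235·5 + 203·3 = 5569
B: 92·1 + 275·2 + 31·4 + 300·0 + 266·1 + 235·0 + 203·0 = 1032
D: 92·2 + 275·0 + 31·3 + 300·2 + 266·0 + 235·1 + 203·2 = 1518
C: 92·3 + 275·4 + 31·1 + 300·5 + 266·3 + 235·3 + 203·5 = 5425
E has the highest Borda score (5569).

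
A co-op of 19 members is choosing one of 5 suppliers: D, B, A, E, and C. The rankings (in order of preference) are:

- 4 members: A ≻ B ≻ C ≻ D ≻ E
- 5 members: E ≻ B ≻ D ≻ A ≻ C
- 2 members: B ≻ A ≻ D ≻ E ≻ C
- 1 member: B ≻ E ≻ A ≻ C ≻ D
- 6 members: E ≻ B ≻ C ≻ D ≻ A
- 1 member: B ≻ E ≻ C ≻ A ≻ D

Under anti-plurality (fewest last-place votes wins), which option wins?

Last-place votes: D 2, B 0, A 6, E 4, C 7.
B is ranked last by the fewest voters, so B wins.

B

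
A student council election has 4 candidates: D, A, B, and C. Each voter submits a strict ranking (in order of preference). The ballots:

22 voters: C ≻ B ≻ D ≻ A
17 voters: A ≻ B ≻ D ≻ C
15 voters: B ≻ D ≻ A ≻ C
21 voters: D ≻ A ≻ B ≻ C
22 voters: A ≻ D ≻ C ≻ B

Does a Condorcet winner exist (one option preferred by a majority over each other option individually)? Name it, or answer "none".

Checking pairwise contests:
B beats D 54–43.
D beats A 58–39.
A beats B 60–37.
D beats C 75–22.
Every option loses at least one head-to-head, so there is no Condorcet winner.

none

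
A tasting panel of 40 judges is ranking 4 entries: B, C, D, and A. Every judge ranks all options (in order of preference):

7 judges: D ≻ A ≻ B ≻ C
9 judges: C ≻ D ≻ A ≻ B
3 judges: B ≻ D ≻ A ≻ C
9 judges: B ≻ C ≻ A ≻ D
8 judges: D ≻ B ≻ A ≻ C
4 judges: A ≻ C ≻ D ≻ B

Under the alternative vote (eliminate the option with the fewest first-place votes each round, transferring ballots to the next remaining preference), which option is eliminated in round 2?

Round 1: B 12, C 9, D 15, A 4. Eliminate A.
Round 2: B 12, C 13, D 15. Eliminate B.

B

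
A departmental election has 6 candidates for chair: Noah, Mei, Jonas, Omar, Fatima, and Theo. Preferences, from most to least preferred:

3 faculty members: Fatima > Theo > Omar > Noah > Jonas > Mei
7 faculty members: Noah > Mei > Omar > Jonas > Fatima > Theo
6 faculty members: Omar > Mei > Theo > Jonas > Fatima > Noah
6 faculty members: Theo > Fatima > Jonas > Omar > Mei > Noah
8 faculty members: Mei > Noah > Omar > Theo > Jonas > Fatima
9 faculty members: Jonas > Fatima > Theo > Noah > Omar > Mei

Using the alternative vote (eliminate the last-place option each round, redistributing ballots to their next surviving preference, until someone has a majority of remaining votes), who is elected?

Round 1: Noah 7, Mei 8, Jonas 9, Omar 6, Fatima 3, Theo 6. Eliminate Fatima.
Round 2: Noah 7, Mei 8, Jonas 9, Omar 6, Theo 9. Eliminate Omar.
Round 3: Noah 7, Mei 14, Jonas 9, Theo 9. Eliminate Noah.
Round 4: Mei 21, Jonas 9, Theo 9. Mei has a majority.

Mei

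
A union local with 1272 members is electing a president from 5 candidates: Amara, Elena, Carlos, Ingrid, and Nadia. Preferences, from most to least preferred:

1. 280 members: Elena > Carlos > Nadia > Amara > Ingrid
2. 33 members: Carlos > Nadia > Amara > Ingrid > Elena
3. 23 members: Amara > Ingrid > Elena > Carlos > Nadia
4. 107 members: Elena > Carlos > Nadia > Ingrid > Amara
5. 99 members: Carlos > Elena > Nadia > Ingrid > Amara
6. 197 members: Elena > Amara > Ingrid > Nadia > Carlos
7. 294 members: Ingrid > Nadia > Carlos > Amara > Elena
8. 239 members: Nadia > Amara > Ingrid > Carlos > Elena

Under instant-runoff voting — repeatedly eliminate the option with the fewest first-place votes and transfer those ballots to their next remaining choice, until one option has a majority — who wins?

Elena

Round 1: Amara 23, Elena 584, Carlos 132, Ingrid 294, Nadia 239. Eliminate Amara.
Round 2: Elena 584, Carlos 132, Ingrid 317, Nadia 239. Eliminate Carlos.
Round 3: Elena 683, Ingrid 317, Nadia 272. Elena has a majority.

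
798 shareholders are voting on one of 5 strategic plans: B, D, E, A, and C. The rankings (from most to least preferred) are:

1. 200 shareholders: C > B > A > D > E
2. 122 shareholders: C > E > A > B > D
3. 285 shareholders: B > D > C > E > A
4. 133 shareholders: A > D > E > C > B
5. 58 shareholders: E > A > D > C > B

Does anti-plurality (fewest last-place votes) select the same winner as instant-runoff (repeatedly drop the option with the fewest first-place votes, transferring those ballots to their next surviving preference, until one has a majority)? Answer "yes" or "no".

yes

Anti-plurality — last-place votes: B 191, D 122, E 200, A 285, C 0. Winner: C.
Instant-runoff — R1 B 285, D 0, E 58, A 133, C 322 (D out); R2 B 285, E 58, A 133, C 322 (E out); R3 B 285, A 191, C 322 (A out); R4 B 285, C 513 (C winner). Winner: C.
The two methods agree.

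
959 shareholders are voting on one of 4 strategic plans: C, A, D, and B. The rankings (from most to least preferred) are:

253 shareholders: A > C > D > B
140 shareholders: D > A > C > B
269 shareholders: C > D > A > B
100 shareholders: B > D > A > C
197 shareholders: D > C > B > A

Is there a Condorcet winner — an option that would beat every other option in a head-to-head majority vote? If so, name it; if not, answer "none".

none

Checking pairwise contests:
A beats C 493–466.
D beats A 706–253.
C beats D 522–437.
C beats B 859–100.
Every option loses at least one head-to-head, so there is no Condorcet winner.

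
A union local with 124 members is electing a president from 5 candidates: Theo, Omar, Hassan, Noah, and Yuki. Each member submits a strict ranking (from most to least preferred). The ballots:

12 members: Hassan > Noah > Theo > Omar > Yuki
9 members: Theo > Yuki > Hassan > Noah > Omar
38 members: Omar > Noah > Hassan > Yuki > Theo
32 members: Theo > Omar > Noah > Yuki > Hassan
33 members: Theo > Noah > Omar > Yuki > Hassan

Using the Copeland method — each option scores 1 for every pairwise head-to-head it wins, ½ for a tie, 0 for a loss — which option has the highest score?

Theo: beats Omar, Hassan, Noah, and Yuki → score 4.
Omar: beats Hassan, Noah, and Yuki; loses to Theo → score 3.
Hassan: loses to Theo, Omar, Noah, and Yuki → score 0.
Noah: beats Hassan and Yuki; loses to Theo and Omar → score 2.
Yuki: beats Hassan; loses to Theo, Omar, and Noah → score 1.
Theo has the best pairwise record.

Theo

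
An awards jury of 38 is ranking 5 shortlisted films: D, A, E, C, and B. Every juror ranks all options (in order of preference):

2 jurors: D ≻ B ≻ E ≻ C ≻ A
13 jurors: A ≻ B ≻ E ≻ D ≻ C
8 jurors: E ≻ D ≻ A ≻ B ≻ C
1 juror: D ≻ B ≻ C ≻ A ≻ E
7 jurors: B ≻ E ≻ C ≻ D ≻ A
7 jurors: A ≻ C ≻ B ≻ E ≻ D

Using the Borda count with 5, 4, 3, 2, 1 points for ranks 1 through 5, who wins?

B

D: 2·5 + 13·2 + 8·4 + 1·5 + 7·2 + 7·1 = 94
A: 2·1 + 13·5 + 8·3 + 1·2 + 7·1 + 7·5 = 135
E: 2·3 + 13·3 + 8·5 + 1·1 + 7·4 + 7·2 = 128
C: 2·2 + 13·1 + 8·1 + 1·3 + 7·3 + 7·4 = 77
B: 2·4 + 13·4 + 8·2 + 1·4 + 7·5 + 7·3 = 136
B has the highest Borda score (136).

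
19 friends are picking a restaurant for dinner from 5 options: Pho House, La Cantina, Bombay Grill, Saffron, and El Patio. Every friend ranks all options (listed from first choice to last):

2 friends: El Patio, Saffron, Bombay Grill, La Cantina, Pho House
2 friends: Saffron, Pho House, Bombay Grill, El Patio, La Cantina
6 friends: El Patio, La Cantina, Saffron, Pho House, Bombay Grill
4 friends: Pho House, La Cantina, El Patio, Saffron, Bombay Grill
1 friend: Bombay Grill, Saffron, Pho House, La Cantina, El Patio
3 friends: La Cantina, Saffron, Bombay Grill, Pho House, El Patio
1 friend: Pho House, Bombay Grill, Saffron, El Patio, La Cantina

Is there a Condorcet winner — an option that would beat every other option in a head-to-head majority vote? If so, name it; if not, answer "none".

Checking pairwise contests:
La Cantina beats Pho House 11–8.
El Patio beats La Cantina 11–8.
Pho House beats Bombay Grill 13–6.
La Cantina beats Saffron 13–6.
Pho House beats El Patio 11–8.
Every option loses at least one head-to-head, so there is no Condorcet winner.

none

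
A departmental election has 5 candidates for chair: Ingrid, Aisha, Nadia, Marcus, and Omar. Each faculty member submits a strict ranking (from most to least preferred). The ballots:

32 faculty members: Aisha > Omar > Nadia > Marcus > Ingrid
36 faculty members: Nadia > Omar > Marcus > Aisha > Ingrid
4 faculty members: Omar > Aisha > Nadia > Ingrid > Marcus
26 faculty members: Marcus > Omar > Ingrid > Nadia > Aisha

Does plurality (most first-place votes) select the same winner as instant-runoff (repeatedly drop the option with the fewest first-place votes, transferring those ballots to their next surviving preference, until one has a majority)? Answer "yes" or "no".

Plurality — first-place votes: Ingrid 0, Aisha 32, Nadia 36, Marcus 26, Omar 4. Winner: Nadia.
Instant-runoff — R1 Ingrid 0, Aisha 32, Nadia 36, Marcus 26, Omar 4 (Ingrid out); R2 Aisha 32, Nadia 36, Marcus 26, Omar 4 (Omar out); R3 Aisha 36, Nadia 36, Marcus 26 (Marcus out); R4 Aisha 36, Nadia 62 (Nadia winner). Winner: Nadia.
The two methods agree.

yes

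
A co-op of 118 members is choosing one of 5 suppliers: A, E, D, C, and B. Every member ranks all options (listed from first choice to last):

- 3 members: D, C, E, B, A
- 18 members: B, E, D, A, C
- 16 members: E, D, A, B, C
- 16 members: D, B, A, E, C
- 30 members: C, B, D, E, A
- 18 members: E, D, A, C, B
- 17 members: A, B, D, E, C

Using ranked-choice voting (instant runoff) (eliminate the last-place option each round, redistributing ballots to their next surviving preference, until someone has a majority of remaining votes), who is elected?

B

Round 1: A 17, E 34, D 19, C 30, B 18. Eliminate A.
Round 2: E 34, D 19, C 30, B 35. Eliminate D.
Round 3: E 34, C 33, B 51. Eliminate C.
Round 4: E 37, B 81. B has a majority.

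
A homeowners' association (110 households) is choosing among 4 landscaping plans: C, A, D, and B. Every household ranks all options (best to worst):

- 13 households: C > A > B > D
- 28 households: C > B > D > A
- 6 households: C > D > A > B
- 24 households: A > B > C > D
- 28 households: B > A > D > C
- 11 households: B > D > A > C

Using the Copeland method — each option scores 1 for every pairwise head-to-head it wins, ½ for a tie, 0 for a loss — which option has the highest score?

B

C: beats D; loses to A and B → score 1.
A: beats C and D; loses to B → score 2.
D: loses to C, A, and B → score 0.
B: beats C, A, and D → score 3.
B has the best pairwise record.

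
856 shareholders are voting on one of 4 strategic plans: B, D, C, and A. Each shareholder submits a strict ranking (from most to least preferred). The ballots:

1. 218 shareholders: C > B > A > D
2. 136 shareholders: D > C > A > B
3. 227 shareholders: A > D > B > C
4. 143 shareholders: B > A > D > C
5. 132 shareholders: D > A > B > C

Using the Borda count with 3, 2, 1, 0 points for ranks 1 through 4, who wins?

B: 218·2 + 136·0 + 227·1 + 143·3 + 132·1 = 1224
D: 218·0 + 136·3 + 227·2 + 143·1 + 132·3 = 1401
C: 218·3 + 136·2 + 227·0 + 143·0 + 132·0 = 926
A: 218·1 + 136·1 + 227·3 + 143·2 + 132·2 = 1585
A has the highest Borda score (1585).

A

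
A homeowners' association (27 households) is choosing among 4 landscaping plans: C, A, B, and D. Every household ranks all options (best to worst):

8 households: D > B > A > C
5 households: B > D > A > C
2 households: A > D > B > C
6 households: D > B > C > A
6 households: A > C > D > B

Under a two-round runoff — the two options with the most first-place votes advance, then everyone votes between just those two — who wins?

D

Round 1 first-place votes: C 0, A 8, B 5, D 14.
D and A advance.
Runoff: D is preferred to A by 19 voters; A by 8.
D wins the runoff.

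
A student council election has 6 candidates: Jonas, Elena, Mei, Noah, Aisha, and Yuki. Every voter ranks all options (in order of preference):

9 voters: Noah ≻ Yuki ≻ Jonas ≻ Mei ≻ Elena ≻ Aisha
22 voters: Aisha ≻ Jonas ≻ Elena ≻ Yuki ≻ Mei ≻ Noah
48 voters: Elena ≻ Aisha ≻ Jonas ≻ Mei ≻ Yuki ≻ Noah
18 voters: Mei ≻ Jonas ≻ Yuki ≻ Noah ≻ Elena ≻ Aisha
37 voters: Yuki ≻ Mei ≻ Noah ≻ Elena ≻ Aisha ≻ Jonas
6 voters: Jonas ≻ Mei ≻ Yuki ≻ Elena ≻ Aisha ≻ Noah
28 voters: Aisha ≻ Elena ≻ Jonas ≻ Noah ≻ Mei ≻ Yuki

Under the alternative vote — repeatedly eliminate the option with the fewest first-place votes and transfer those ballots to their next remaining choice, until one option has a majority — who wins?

Aisha

Round 1: Jonas 6, Elena 48, Mei 18, Noah 9, Aisha 50, Yuki 37. Eliminate Jonas.
Round 2: Elena 48, Mei 24, Noah 9, Aisha 50, Yuki 37. Eliminate Noah.
Round 3: Elena 48, Mei 24, Aisha 50, Yuki 46. Eliminate Mei.
Round 4: Elena 48, Aisha 50, Yuki 70. Eliminate Elena.
Round 5: Aisha 98, Yuki 70. Aisha has a majority.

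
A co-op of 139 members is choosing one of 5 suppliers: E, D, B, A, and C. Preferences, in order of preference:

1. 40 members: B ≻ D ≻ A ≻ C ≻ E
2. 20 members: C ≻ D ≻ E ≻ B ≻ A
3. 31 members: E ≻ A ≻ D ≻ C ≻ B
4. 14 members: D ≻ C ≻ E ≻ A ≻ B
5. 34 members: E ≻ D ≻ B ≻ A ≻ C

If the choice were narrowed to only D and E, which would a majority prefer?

D

Voters preferring D to E: 74; preferring E to D: 65.
D wins the head-to-head.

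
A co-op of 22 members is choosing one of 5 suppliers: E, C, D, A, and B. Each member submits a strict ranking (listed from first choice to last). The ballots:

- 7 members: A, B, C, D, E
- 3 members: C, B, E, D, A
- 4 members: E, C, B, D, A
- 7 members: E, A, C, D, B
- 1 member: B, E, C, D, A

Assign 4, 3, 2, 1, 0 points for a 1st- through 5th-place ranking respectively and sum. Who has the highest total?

E: 7·0 + 3·2 + 4·4 + 7·4 + 1·3 = 53
C: 7·2 + 3·4 + 4·3 + 7·2 + 1·2 = 54
D: 7·1 + 3·1 + 4·1 + 7·1 + 1·1 = 22
A: 7·4 + 3·0 + 4·0 + 7·3 + 1·0 = 49
B: 7·3 + 3·3 + 4·2 + 7·0 + 1·4 = 42
C has the highest Borda score (54).

C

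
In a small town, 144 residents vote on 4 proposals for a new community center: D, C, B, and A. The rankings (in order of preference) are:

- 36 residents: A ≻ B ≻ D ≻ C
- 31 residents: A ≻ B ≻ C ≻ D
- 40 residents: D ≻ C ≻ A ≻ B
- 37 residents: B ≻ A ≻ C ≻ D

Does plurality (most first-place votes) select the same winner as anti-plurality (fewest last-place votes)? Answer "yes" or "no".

yes

Plurality — first-place votes: D 40, C 0, B 37, A 67. Winner: A.
Anti-plurality — last-place votes: D 68, C 36, B 40, A 0. Winner: A.
The two methods agree.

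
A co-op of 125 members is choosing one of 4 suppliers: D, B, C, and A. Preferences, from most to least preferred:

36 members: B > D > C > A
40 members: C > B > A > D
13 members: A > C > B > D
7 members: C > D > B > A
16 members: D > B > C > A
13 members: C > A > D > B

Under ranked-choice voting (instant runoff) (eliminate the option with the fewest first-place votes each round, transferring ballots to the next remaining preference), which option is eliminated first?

Round 1: D 16, B 36, C 60, A 13. Eliminate A.

A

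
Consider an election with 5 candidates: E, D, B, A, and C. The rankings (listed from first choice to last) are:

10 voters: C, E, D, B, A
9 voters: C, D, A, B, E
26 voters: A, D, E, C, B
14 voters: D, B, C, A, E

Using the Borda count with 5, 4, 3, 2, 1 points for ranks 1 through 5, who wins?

E: 10·4 + 9·1 + 26·3 + 14·1 = 141
D: 10·3 + 9·4 + 26·4 + 14·5 = 240
B: 10·2 + 9·2 + 26·1 + 14·4 = 120
A: 10·1 + 9·3 + 26·5 + 14·2 = 195
C: 10·5 + 9·5 + 26·2 + 14·3 = 189
D has the highest Borda score (240).

D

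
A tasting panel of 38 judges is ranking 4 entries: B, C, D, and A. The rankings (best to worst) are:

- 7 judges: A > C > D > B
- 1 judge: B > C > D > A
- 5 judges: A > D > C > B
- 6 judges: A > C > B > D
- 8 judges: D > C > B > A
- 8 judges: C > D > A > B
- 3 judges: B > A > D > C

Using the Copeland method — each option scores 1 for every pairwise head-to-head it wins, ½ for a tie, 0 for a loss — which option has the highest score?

B: loses to C, D, and A → score 0.
C: beats B and D; loses to A → score 2.
D: beats B; loses to C and A → score 1.
A: beats B, C, and D → score 3.
A has the best pairwise record.

A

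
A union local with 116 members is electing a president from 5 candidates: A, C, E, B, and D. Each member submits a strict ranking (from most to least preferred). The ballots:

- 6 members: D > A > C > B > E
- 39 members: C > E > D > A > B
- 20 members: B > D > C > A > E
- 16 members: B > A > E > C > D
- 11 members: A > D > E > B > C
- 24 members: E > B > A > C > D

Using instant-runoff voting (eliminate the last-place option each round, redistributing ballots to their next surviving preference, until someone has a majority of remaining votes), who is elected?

Round 1: A 11, C 39, E 24, B 36, D 6. Eliminate D.
Round 2: A 17, C 39, E 24, B 36. Eliminate A.
Round 3: C 45, E 35, B 36. Eliminate E.
Round 4: C 45, B 71. B has a majority.

B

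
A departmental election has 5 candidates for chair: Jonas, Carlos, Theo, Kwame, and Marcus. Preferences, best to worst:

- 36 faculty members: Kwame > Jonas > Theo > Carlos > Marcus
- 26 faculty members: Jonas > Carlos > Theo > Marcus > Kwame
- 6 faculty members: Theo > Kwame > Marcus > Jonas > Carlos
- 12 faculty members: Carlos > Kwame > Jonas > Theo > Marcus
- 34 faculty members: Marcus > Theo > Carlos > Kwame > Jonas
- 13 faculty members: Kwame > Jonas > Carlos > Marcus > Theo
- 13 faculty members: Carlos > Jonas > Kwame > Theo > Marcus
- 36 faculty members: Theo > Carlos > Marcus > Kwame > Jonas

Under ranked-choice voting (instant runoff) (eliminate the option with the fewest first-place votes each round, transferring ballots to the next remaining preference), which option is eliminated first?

Carlos

Round 1: Jonas 26, Carlos 25, Theo 42, Kwame 49, Marcus 34. Eliminate Carlos.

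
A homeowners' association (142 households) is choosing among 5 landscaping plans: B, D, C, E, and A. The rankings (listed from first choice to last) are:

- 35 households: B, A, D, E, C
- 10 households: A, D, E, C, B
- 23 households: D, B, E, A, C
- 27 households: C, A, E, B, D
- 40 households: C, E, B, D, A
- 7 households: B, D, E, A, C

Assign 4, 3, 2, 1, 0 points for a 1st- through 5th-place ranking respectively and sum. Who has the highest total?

B

B: 35·4 + 10·0 + 23·3 + 27·1 + 40·2 + 7·4 = 344
D: 35·2 + 10·3 + 23·4 + 27·0 + 40·1 + 7·3 = 253
C: 35·0 + 10·1 + 23·0 + 27·4 + 40·4 + 7·0 = 278
E: 35·1 + 10·2 + 23·2 + 27·2 + 40·3 + 7·2 = 289
A: 35·3 + 10·4 + 23·1 + 27·3 + 40·0 + 7·1 = 256
B has the highest Borda score (344).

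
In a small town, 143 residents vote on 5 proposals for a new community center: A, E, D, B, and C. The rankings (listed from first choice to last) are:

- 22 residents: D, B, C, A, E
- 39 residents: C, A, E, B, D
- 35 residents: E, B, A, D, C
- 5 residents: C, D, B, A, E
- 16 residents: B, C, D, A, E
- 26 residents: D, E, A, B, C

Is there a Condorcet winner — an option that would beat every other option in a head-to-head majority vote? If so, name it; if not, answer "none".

Checking pairwise contests:
B beats A 78–65.
A beats E 82–61.
A beats D 74–69.
E beats B 100–43.
D beats C 83–60.
Every option loses at least one head-to-head, so there is no Condorcet winner.

none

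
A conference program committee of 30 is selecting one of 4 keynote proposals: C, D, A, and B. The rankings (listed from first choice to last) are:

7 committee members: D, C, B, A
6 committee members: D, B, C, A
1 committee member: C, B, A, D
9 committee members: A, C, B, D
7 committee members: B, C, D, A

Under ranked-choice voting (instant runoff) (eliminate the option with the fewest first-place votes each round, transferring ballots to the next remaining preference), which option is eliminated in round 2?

Round 1: C 1, D 13, A 9, B 7. Eliminate C.
Round 2: D 13, A 9, B 8. Eliminate B.

B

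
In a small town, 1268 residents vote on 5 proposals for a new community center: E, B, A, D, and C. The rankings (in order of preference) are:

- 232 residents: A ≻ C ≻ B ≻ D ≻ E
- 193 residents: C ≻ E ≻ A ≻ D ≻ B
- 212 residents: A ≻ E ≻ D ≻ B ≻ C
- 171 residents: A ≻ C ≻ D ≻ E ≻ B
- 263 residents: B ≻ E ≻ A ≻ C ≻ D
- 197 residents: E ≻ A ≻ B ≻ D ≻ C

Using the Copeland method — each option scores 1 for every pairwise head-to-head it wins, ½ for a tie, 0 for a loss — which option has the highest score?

E: beats B, A, D, and C → score 4.
B: beats D and C; loses to E and A → score 2.
A: beats B, D, and C; loses to E → score 3.
D: loses to E, B, A, and C → score 0.
C: beats D; loses to E, B, and A → score 1.
E has the best pairwise record.

E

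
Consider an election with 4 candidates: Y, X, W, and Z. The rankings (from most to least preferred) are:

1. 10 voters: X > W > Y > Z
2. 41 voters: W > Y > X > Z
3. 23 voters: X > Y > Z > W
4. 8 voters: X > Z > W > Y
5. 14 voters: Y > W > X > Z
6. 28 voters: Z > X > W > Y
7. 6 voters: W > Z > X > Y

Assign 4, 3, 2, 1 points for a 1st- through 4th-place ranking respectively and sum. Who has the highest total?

Y: 10·2 + 41·3 + 23·3 + 8·1 + 14·4 + 28·1 + 6·1 = 310
X: 10·4 + 41·2 + 23·4 + 8·4 + 14·2 + 28·3 + 6·2 = 370
W: 10·3 + 41·4 + 23·1 + 8·2 + 14·3 + 28·2 + 6·4 = 355
Z: 10·1 + 41·1 + 23·2 + 8·3 + 14·1 + 28·4 + 6·3 = 265
X has the highest Borda score (370).

X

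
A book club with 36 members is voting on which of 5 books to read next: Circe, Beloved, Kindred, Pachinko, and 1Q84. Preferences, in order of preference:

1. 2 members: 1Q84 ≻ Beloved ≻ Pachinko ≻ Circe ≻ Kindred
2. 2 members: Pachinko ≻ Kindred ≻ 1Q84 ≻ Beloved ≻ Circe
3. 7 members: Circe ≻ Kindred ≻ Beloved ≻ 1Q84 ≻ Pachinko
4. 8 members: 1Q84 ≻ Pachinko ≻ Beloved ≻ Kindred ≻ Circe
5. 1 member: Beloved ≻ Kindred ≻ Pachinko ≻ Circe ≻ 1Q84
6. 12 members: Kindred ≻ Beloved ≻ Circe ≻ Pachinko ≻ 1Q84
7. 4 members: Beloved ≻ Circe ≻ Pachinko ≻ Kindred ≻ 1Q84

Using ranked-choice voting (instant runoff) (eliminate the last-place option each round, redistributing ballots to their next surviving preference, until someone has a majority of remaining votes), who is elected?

Round 1: Circe 7, Beloved 5, Kindred 12, Pachinko 2, 1Q84 10. Eliminate Pachinko.
Round 2: Circe 7, Beloved 5, Kindred 14, 1Q84 10. Eliminate Beloved.
Round 3: Circe 11, Kindred 15, 1Q84 10. Eliminate 1Q84.
Round 4: Circe 13, Kindred 23. Kindred has a majority.

Kindred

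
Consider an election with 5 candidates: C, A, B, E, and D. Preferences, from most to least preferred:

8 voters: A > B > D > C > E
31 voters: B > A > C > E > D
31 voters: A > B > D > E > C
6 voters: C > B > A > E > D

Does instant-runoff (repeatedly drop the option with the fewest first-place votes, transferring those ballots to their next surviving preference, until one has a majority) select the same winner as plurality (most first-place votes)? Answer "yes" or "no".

yes

Instant-runoff — R1 C 6, A 39, B 31, E 0, D 0 (A winner). Winner: A.
Plurality — first-place votes: C 6, A 39, B 31, E 0, D 0. Winner: A.
The two methods agree.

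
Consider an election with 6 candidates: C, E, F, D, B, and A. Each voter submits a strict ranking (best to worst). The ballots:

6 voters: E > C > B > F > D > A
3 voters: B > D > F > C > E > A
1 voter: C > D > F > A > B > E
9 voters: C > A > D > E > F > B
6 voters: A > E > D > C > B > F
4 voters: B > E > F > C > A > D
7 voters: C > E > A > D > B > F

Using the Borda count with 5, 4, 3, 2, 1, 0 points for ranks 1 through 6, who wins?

C: 6·4 + 3·2 + 1·5 + 9·5 + 6·2 + 4·2 + 7·5 = 135
E: 6·5 + 3·1 + 1·0 + 9·2 + 6·4 + 4·4 + 7·4 = 119
F: 6·2 + 3·3 + 1·3 + 9·1 + 6·0 + 4·3 + 7·0 = 45
D: 6·1 + 3·4 + 1·4 + 9·3 + 6·3 + 4·0 + 7·2 = 81
B: 6·3 + 3·5 + 1·1 + 9·0 + 6·1 + 4·5 + 7·1 = 67
A: 6·0 + 3·0 + 1·2 + 9·4 + 6·5 + 4·1 + 7·3 = 93
C has the highest Borda score (135).

C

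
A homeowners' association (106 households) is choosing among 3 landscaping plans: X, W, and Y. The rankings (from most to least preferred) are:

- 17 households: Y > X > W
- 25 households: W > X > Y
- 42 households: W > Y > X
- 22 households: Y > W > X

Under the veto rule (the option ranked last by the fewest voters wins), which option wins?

W

Last-place votes: X 64, W 17, Y 25.
W is ranked last by the fewest voters, so W wins.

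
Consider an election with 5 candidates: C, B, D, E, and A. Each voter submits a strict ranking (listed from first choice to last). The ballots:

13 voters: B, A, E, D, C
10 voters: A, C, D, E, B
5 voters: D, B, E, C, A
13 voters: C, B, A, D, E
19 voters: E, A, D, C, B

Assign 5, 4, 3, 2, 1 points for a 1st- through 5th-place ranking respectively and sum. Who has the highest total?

C: 13·1 + 10·4 + 5·2 + 13·5 + 19·2 = 166
B: 13·5 + 10·1 + 5·4 + 13·4 + 19·1 = 166
D: 13·2 + 10·3 + 5·5 + 13·2 + 19·3 = 164
E: 13·3 + 10·2 + 5·3 + 13·1 + 19·5 = 182
A: 13·4 + 10·5 + 5·1 + 13·3 + 19·4 = 222
A has the highest Borda score (222).

A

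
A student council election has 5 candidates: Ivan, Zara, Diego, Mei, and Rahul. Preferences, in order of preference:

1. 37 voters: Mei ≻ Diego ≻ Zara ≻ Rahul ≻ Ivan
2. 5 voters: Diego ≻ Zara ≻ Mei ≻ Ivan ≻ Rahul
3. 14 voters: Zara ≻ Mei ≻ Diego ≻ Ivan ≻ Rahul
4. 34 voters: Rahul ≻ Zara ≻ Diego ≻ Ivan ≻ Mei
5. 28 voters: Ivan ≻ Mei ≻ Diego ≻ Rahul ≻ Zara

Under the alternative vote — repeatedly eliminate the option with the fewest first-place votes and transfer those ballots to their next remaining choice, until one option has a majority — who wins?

Mei

Round 1: Ivan 28, Zara 14, Diego 5, Mei 37, Rahul 34. Eliminate Diego.
Round 2: Ivan 28, Zara 19, Mei 37, Rahul 34. Eliminate Zara.
Round 3: Ivan 28, Mei 56, Rahul 34. Eliminate Ivan.
Round 4: Mei 84, Rahul 34. Mei has a majority.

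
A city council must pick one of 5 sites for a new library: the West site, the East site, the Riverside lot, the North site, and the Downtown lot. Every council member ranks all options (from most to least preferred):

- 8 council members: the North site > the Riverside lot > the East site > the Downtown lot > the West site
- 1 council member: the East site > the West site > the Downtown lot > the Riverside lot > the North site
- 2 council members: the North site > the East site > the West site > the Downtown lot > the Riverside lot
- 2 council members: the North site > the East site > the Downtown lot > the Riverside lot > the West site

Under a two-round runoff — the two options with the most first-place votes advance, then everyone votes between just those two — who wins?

Round 1 first-place votes: the West site 0, the East site 1, the Riverside lot 0, the North site 12, the Downtown lot 0.
the North site and the East site advance.
Runoff: the North site is preferred to the East site by 12 voters; the East site by 1.
the North site wins the runoff.

the North site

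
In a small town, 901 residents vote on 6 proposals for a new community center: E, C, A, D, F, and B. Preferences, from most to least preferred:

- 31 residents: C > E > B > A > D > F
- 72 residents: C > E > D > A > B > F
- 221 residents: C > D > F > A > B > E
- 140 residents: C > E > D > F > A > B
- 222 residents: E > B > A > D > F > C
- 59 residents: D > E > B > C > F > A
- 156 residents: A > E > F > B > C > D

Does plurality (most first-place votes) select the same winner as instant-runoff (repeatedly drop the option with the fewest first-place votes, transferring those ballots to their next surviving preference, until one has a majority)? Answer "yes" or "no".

yes

Plurality — first-place votes: E 222, C 464, A 156, D 59, F 0, B 0. Winner: C.
Instant-runoff — R1 E 222, C 464, A 156, D 59, F 0, B 0 (C winner). Winner: C.
The two methods agree.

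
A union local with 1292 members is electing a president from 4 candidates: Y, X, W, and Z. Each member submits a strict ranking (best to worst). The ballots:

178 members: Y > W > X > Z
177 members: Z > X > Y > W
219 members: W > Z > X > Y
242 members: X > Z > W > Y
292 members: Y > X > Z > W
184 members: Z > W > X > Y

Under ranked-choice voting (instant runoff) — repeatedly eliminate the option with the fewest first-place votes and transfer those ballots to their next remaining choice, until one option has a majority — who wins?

Z

Round 1: Y 470, X 242, W 219, Z 361. Eliminate W.
Round 2: Y 470, X 242, Z 580. Eliminate X.
Round 3: Y 470, Z 822. Z has a majority.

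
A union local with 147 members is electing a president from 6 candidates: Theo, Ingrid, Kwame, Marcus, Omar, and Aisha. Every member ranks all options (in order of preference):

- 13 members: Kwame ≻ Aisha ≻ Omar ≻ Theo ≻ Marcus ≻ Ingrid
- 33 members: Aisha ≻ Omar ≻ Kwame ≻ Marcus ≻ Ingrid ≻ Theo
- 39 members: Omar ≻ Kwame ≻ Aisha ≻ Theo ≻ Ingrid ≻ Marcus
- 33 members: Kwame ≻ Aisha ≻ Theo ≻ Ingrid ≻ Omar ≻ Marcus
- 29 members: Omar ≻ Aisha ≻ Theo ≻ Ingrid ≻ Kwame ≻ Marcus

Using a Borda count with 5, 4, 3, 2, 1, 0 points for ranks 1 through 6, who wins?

Theo: 13·2 + 33·0 + 39·2 + 33·3 + 29·3 = 290
Ingrid: 13·0 + 33·1 + 39·1 + 33·2 + 29·2 = 196
Kwame: 13·5 + 33·3 + 39·4 + 33·5 + 29·1 = 514
Marcus: 13·1 + 33·2 + 39·0 + 33·0 + 29·0 = 79
Omar: 13·3 + 33·4 + 39·5 + 33·1 + 29·5 = 544
Aisha: 13·4 + 33·5 + 39·3 + 33·4 + 29·4 = 582
Aisha has the highest Borda score (582).

Aisha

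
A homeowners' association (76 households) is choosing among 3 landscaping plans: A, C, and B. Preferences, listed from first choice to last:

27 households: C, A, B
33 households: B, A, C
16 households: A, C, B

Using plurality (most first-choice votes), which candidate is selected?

B

First-place votes: A 16, C 27, B 33.
B has the most first-place votes.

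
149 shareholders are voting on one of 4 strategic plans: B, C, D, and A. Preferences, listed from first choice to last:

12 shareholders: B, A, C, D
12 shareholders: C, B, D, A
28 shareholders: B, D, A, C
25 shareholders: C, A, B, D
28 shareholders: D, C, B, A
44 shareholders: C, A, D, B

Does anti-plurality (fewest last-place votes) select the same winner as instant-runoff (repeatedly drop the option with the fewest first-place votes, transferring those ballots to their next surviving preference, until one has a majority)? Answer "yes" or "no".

yes

Anti-plurality — last-place votes: B 44, C 28, D 37, A 40. Winner: C.
Instant-runoff — R1 B 40, C 81, D 28, A 0 (C winner). Winner: C.
The two methods agree.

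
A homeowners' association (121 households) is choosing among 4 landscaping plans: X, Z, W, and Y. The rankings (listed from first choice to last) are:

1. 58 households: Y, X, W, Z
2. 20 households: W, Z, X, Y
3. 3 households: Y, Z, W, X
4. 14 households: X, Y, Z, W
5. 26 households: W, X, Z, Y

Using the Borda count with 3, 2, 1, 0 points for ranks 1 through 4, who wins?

X

X: 58·2 + 20·1 + 3·0 + 14·3 + 26·2 = 230
Z: 58·0 + 20·2 + 3·2 + 14·1 + 26·1 = 86
W: 58·1 + 20·3 + 3·1 + 14·0 + 26·3 = 199
Y: 58·3 + 20·0 + 3·3 + 14·2 + 26·0 = 211
X has the highest Borda score (230).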